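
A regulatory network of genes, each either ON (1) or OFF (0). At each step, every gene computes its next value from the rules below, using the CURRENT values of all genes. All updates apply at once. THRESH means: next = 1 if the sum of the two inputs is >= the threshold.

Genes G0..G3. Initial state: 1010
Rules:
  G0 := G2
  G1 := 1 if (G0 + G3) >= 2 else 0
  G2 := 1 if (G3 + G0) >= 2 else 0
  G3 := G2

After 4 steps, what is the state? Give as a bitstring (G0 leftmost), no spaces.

Step 1: G0=G2=1 G1=(1+0>=2)=0 G2=(0+1>=2)=0 G3=G2=1 -> 1001
Step 2: G0=G2=0 G1=(1+1>=2)=1 G2=(1+1>=2)=1 G3=G2=0 -> 0110
Step 3: G0=G2=1 G1=(0+0>=2)=0 G2=(0+0>=2)=0 G3=G2=1 -> 1001
Step 4: G0=G2=0 G1=(1+1>=2)=1 G2=(1+1>=2)=1 G3=G2=0 -> 0110

0110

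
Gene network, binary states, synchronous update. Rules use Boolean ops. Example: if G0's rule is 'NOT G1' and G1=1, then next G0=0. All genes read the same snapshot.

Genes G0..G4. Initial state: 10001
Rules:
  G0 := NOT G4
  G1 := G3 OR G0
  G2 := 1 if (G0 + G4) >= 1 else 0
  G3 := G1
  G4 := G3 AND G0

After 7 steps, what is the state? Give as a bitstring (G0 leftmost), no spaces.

Step 1: G0=NOT G4=NOT 1=0 G1=G3|G0=0|1=1 G2=(1+1>=1)=1 G3=G1=0 G4=G3&G0=0&1=0 -> 01100
Step 2: G0=NOT G4=NOT 0=1 G1=G3|G0=0|0=0 G2=(0+0>=1)=0 G3=G1=1 G4=G3&G0=0&0=0 -> 10010
Step 3: G0=NOT G4=NOT 0=1 G1=G3|G0=1|1=1 G2=(1+0>=1)=1 G3=G1=0 G4=G3&G0=1&1=1 -> 11101
Step 4: G0=NOT G4=NOT 1=0 G1=G3|G0=0|1=1 G2=(1+1>=1)=1 G3=G1=1 G4=G3&G0=0&1=0 -> 01110
Step 5: G0=NOT G4=NOT 0=1 G1=G3|G0=1|0=1 G2=(0+0>=1)=0 G3=G1=1 G4=G3&G0=1&0=0 -> 11010
Step 6: G0=NOT G4=NOT 0=1 G1=G3|G0=1|1=1 G2=(1+0>=1)=1 G3=G1=1 G4=G3&G0=1&1=1 -> 11111
Step 7: G0=NOT G4=NOT 1=0 G1=G3|G0=1|1=1 G2=(1+1>=1)=1 G3=G1=1 G4=G3&G0=1&1=1 -> 01111

01111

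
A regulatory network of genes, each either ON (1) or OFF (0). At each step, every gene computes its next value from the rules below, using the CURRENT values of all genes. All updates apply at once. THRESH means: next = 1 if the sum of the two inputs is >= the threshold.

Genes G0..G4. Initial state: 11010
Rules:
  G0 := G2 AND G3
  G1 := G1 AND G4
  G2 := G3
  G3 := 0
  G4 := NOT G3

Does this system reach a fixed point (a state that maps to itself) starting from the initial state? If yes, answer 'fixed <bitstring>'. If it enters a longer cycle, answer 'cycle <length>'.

Answer: fixed 00001

Derivation:
Step 0: 11010
Step 1: G0=G2&G3=0&1=0 G1=G1&G4=1&0=0 G2=G3=1 G3=0(const) G4=NOT G3=NOT 1=0 -> 00100
Step 2: G0=G2&G3=1&0=0 G1=G1&G4=0&0=0 G2=G3=0 G3=0(const) G4=NOT G3=NOT 0=1 -> 00001
Step 3: G0=G2&G3=0&0=0 G1=G1&G4=0&1=0 G2=G3=0 G3=0(const) G4=NOT G3=NOT 0=1 -> 00001
Fixed point reached at step 2: 00001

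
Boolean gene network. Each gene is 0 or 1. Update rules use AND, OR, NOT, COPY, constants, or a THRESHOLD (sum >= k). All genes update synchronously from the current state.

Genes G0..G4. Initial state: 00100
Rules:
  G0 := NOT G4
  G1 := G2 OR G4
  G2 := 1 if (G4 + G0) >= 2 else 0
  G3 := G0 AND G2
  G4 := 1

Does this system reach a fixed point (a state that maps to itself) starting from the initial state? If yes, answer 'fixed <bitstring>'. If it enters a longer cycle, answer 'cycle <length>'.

Step 0: 00100
Step 1: G0=NOT G4=NOT 0=1 G1=G2|G4=1|0=1 G2=(0+0>=2)=0 G3=G0&G2=0&1=0 G4=1(const) -> 11001
Step 2: G0=NOT G4=NOT 1=0 G1=G2|G4=0|1=1 G2=(1+1>=2)=1 G3=G0&G2=1&0=0 G4=1(const) -> 01101
Step 3: G0=NOT G4=NOT 1=0 G1=G2|G4=1|1=1 G2=(1+0>=2)=0 G3=G0&G2=0&1=0 G4=1(const) -> 01001
Step 4: G0=NOT G4=NOT 1=0 G1=G2|G4=0|1=1 G2=(1+0>=2)=0 G3=G0&G2=0&0=0 G4=1(const) -> 01001
Fixed point reached at step 3: 01001

Answer: fixed 01001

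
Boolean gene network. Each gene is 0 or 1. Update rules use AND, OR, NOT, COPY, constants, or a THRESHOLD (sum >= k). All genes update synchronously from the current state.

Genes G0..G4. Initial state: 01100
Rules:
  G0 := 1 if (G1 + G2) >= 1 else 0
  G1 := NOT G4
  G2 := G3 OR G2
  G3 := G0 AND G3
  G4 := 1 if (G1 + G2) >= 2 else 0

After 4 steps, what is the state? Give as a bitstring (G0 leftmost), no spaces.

Step 1: G0=(1+1>=1)=1 G1=NOT G4=NOT 0=1 G2=G3|G2=0|1=1 G3=G0&G3=0&0=0 G4=(1+1>=2)=1 -> 11101
Step 2: G0=(1+1>=1)=1 G1=NOT G4=NOT 1=0 G2=G3|G2=0|1=1 G3=G0&G3=1&0=0 G4=(1+1>=2)=1 -> 10101
Step 3: G0=(0+1>=1)=1 G1=NOT G4=NOT 1=0 G2=G3|G2=0|1=1 G3=G0&G3=1&0=0 G4=(0+1>=2)=0 -> 10100
Step 4: G0=(0+1>=1)=1 G1=NOT G4=NOT 0=1 G2=G3|G2=0|1=1 G3=G0&G3=1&0=0 G4=(0+1>=2)=0 -> 11100

11100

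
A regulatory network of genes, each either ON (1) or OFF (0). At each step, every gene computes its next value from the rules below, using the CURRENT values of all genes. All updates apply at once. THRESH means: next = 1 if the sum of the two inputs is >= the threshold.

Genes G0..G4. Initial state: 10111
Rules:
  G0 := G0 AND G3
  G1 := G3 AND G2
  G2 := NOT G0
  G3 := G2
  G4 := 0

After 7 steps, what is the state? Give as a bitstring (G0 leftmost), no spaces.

Step 1: G0=G0&G3=1&1=1 G1=G3&G2=1&1=1 G2=NOT G0=NOT 1=0 G3=G2=1 G4=0(const) -> 11010
Step 2: G0=G0&G3=1&1=1 G1=G3&G2=1&0=0 G2=NOT G0=NOT 1=0 G3=G2=0 G4=0(const) -> 10000
Step 3: G0=G0&G3=1&0=0 G1=G3&G2=0&0=0 G2=NOT G0=NOT 1=0 G3=G2=0 G4=0(const) -> 00000
Step 4: G0=G0&G3=0&0=0 G1=G3&G2=0&0=0 G2=NOT G0=NOT 0=1 G3=G2=0 G4=0(const) -> 00100
Step 5: G0=G0&G3=0&0=0 G1=G3&G2=0&1=0 G2=NOT G0=NOT 0=1 G3=G2=1 G4=0(const) -> 00110
Step 6: G0=G0&G3=0&1=0 G1=G3&G2=1&1=1 G2=NOT G0=NOT 0=1 G3=G2=1 G4=0(const) -> 01110
Step 7: G0=G0&G3=0&1=0 G1=G3&G2=1&1=1 G2=NOT G0=NOT 0=1 G3=G2=1 G4=0(const) -> 01110

01110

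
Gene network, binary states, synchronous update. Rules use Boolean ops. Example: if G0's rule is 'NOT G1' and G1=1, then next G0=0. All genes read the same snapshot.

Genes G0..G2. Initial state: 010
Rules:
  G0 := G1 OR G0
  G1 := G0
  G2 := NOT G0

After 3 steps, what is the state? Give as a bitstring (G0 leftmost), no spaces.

Step 1: G0=G1|G0=1|0=1 G1=G0=0 G2=NOT G0=NOT 0=1 -> 101
Step 2: G0=G1|G0=0|1=1 G1=G0=1 G2=NOT G0=NOT 1=0 -> 110
Step 3: G0=G1|G0=1|1=1 G1=G0=1 G2=NOT G0=NOT 1=0 -> 110

110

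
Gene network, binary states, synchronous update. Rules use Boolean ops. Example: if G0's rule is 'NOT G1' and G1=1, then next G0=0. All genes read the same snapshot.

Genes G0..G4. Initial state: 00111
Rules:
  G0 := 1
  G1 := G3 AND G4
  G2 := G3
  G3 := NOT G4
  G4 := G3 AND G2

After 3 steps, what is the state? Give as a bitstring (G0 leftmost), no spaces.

Step 1: G0=1(const) G1=G3&G4=1&1=1 G2=G3=1 G3=NOT G4=NOT 1=0 G4=G3&G2=1&1=1 -> 11101
Step 2: G0=1(const) G1=G3&G4=0&1=0 G2=G3=0 G3=NOT G4=NOT 1=0 G4=G3&G2=0&1=0 -> 10000
Step 3: G0=1(const) G1=G3&G4=0&0=0 G2=G3=0 G3=NOT G4=NOT 0=1 G4=G3&G2=0&0=0 -> 10010

10010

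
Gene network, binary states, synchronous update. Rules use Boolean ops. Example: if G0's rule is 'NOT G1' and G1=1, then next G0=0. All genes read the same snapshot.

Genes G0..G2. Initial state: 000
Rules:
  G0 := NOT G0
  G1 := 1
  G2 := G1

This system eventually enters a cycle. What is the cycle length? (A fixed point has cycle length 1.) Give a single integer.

Step 0: 000
Step 1: G0=NOT G0=NOT 0=1 G1=1(const) G2=G1=0 -> 110
Step 2: G0=NOT G0=NOT 1=0 G1=1(const) G2=G1=1 -> 011
Step 3: G0=NOT G0=NOT 0=1 G1=1(const) G2=G1=1 -> 111
Step 4: G0=NOT G0=NOT 1=0 G1=1(const) G2=G1=1 -> 011
State from step 4 equals state from step 2 -> cycle length 2

Answer: 2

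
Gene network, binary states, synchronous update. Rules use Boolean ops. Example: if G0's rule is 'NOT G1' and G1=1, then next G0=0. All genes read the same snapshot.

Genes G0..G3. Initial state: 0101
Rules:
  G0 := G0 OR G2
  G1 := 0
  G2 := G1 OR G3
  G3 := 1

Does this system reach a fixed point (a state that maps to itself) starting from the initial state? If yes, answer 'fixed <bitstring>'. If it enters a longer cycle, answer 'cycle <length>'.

Step 0: 0101
Step 1: G0=G0|G2=0|0=0 G1=0(const) G2=G1|G3=1|1=1 G3=1(const) -> 0011
Step 2: G0=G0|G2=0|1=1 G1=0(const) G2=G1|G3=0|1=1 G3=1(const) -> 1011
Step 3: G0=G0|G2=1|1=1 G1=0(const) G2=G1|G3=0|1=1 G3=1(const) -> 1011
Fixed point reached at step 2: 1011

Answer: fixed 1011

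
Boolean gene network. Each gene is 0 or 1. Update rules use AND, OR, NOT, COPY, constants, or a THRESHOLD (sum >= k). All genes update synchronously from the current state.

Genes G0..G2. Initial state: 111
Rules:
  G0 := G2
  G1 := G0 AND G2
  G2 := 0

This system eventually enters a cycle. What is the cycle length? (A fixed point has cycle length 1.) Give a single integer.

Answer: 1

Derivation:
Step 0: 111
Step 1: G0=G2=1 G1=G0&G2=1&1=1 G2=0(const) -> 110
Step 2: G0=G2=0 G1=G0&G2=1&0=0 G2=0(const) -> 000
Step 3: G0=G2=0 G1=G0&G2=0&0=0 G2=0(const) -> 000
State from step 3 equals state from step 2 -> cycle length 1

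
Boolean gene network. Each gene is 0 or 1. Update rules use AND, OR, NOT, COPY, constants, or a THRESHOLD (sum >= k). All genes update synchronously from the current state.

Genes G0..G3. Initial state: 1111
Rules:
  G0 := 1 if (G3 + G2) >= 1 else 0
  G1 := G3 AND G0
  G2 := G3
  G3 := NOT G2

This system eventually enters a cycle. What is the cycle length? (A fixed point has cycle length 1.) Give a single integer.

Step 0: 1111
Step 1: G0=(1+1>=1)=1 G1=G3&G0=1&1=1 G2=G3=1 G3=NOT G2=NOT 1=0 -> 1110
Step 2: G0=(0+1>=1)=1 G1=G3&G0=0&1=0 G2=G3=0 G3=NOT G2=NOT 1=0 -> 1000
Step 3: G0=(0+0>=1)=0 G1=G3&G0=0&1=0 G2=G3=0 G3=NOT G2=NOT 0=1 -> 0001
Step 4: G0=(1+0>=1)=1 G1=G3&G0=1&0=0 G2=G3=1 G3=NOT G2=NOT 0=1 -> 1011
Step 5: G0=(1+1>=1)=1 G1=G3&G0=1&1=1 G2=G3=1 G3=NOT G2=NOT 1=0 -> 1110
State from step 5 equals state from step 1 -> cycle length 4

Answer: 4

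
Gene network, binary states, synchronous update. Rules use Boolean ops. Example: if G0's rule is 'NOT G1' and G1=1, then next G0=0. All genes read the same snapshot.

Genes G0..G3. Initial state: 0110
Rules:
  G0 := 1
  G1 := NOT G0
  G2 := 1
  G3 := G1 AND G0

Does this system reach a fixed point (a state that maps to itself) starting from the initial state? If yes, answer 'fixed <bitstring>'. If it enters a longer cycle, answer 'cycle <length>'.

Step 0: 0110
Step 1: G0=1(const) G1=NOT G0=NOT 0=1 G2=1(const) G3=G1&G0=1&0=0 -> 1110
Step 2: G0=1(const) G1=NOT G0=NOT 1=0 G2=1(const) G3=G1&G0=1&1=1 -> 1011
Step 3: G0=1(const) G1=NOT G0=NOT 1=0 G2=1(const) G3=G1&G0=0&1=0 -> 1010
Step 4: G0=1(const) G1=NOT G0=NOT 1=0 G2=1(const) G3=G1&G0=0&1=0 -> 1010
Fixed point reached at step 3: 1010

Answer: fixed 1010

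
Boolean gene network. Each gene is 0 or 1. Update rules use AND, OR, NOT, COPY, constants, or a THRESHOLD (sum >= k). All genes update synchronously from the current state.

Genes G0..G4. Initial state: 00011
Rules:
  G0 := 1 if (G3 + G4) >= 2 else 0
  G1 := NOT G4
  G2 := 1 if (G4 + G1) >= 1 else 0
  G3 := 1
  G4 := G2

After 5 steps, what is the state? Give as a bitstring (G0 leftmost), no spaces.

Step 1: G0=(1+1>=2)=1 G1=NOT G4=NOT 1=0 G2=(1+0>=1)=1 G3=1(const) G4=G2=0 -> 10110
Step 2: G0=(1+0>=2)=0 G1=NOT G4=NOT 0=1 G2=(0+0>=1)=0 G3=1(const) G4=G2=1 -> 01011
Step 3: G0=(1+1>=2)=1 G1=NOT G4=NOT 1=0 G2=(1+1>=1)=1 G3=1(const) G4=G2=0 -> 10110
Step 4: G0=(1+0>=2)=0 G1=NOT G4=NOT 0=1 G2=(0+0>=1)=0 G3=1(const) G4=G2=1 -> 01011
Step 5: G0=(1+1>=2)=1 G1=NOT G4=NOT 1=0 G2=(1+1>=1)=1 G3=1(const) G4=G2=0 -> 10110

10110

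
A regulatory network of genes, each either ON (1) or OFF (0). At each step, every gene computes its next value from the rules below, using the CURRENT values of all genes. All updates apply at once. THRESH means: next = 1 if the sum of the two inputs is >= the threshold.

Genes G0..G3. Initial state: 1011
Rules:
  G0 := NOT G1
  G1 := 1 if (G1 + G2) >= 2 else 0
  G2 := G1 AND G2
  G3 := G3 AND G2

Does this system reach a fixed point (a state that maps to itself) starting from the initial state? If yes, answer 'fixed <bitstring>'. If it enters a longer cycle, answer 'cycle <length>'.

Answer: fixed 1000

Derivation:
Step 0: 1011
Step 1: G0=NOT G1=NOT 0=1 G1=(0+1>=2)=0 G2=G1&G2=0&1=0 G3=G3&G2=1&1=1 -> 1001
Step 2: G0=NOT G1=NOT 0=1 G1=(0+0>=2)=0 G2=G1&G2=0&0=0 G3=G3&G2=1&0=0 -> 1000
Step 3: G0=NOT G1=NOT 0=1 G1=(0+0>=2)=0 G2=G1&G2=0&0=0 G3=G3&G2=0&0=0 -> 1000
Fixed point reached at step 2: 1000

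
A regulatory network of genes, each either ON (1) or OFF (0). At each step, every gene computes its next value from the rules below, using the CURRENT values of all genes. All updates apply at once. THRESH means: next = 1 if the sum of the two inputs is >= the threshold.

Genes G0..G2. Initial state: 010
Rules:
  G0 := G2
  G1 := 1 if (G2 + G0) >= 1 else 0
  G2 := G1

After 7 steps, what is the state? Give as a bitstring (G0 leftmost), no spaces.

Step 1: G0=G2=0 G1=(0+0>=1)=0 G2=G1=1 -> 001
Step 2: G0=G2=1 G1=(1+0>=1)=1 G2=G1=0 -> 110
Step 3: G0=G2=0 G1=(0+1>=1)=1 G2=G1=1 -> 011
Step 4: G0=G2=1 G1=(1+0>=1)=1 G2=G1=1 -> 111
Step 5: G0=G2=1 G1=(1+1>=1)=1 G2=G1=1 -> 111
Step 6: G0=G2=1 G1=(1+1>=1)=1 G2=G1=1 -> 111
Step 7: G0=G2=1 G1=(1+1>=1)=1 G2=G1=1 -> 111

111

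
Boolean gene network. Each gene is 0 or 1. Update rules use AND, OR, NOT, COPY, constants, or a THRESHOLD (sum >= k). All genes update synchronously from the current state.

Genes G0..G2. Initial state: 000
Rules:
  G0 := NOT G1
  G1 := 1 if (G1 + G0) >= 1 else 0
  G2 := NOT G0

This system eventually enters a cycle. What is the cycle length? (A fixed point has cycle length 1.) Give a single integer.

Step 0: 000
Step 1: G0=NOT G1=NOT 0=1 G1=(0+0>=1)=0 G2=NOT G0=NOT 0=1 -> 101
Step 2: G0=NOT G1=NOT 0=1 G1=(0+1>=1)=1 G2=NOT G0=NOT 1=0 -> 110
Step 3: G0=NOT G1=NOT 1=0 G1=(1+1>=1)=1 G2=NOT G0=NOT 1=0 -> 010
Step 4: G0=NOT G1=NOT 1=0 G1=(1+0>=1)=1 G2=NOT G0=NOT 0=1 -> 011
Step 5: G0=NOT G1=NOT 1=0 G1=(1+0>=1)=1 G2=NOT G0=NOT 0=1 -> 011
State from step 5 equals state from step 4 -> cycle length 1

Answer: 1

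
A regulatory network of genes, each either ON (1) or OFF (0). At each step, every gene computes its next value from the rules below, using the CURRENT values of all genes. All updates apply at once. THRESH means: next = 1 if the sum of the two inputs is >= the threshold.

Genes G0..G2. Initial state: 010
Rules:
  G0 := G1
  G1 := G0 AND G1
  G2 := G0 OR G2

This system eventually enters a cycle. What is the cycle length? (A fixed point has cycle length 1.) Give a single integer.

Answer: 1

Derivation:
Step 0: 010
Step 1: G0=G1=1 G1=G0&G1=0&1=0 G2=G0|G2=0|0=0 -> 100
Step 2: G0=G1=0 G1=G0&G1=1&0=0 G2=G0|G2=1|0=1 -> 001
Step 3: G0=G1=0 G1=G0&G1=0&0=0 G2=G0|G2=0|1=1 -> 001
State from step 3 equals state from step 2 -> cycle length 1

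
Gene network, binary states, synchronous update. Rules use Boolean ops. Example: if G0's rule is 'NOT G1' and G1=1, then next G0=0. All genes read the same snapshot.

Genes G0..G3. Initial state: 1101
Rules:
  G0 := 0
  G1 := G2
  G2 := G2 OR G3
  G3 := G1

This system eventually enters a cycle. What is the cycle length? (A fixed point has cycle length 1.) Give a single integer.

Step 0: 1101
Step 1: G0=0(const) G1=G2=0 G2=G2|G3=0|1=1 G3=G1=1 -> 0011
Step 2: G0=0(const) G1=G2=1 G2=G2|G3=1|1=1 G3=G1=0 -> 0110
Step 3: G0=0(const) G1=G2=1 G2=G2|G3=1|0=1 G3=G1=1 -> 0111
Step 4: G0=0(const) G1=G2=1 G2=G2|G3=1|1=1 G3=G1=1 -> 0111
State from step 4 equals state from step 3 -> cycle length 1

Answer: 1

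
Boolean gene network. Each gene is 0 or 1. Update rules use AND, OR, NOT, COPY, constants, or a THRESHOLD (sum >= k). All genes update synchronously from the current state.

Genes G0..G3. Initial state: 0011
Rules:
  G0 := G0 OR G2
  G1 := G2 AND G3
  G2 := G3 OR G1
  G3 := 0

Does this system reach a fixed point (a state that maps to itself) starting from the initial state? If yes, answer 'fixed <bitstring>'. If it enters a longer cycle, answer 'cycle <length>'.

Answer: fixed 1000

Derivation:
Step 0: 0011
Step 1: G0=G0|G2=0|1=1 G1=G2&G3=1&1=1 G2=G3|G1=1|0=1 G3=0(const) -> 1110
Step 2: G0=G0|G2=1|1=1 G1=G2&G3=1&0=0 G2=G3|G1=0|1=1 G3=0(const) -> 1010
Step 3: G0=G0|G2=1|1=1 G1=G2&G3=1&0=0 G2=G3|G1=0|0=0 G3=0(const) -> 1000
Step 4: G0=G0|G2=1|0=1 G1=G2&G3=0&0=0 G2=G3|G1=0|0=0 G3=0(const) -> 1000
Fixed point reached at step 3: 1000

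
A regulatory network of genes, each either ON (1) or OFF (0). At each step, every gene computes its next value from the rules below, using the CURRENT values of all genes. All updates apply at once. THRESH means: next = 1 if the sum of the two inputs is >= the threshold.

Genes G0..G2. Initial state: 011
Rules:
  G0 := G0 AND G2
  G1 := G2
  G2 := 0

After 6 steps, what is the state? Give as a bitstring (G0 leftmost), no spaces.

Step 1: G0=G0&G2=0&1=0 G1=G2=1 G2=0(const) -> 010
Step 2: G0=G0&G2=0&0=0 G1=G2=0 G2=0(const) -> 000
Step 3: G0=G0&G2=0&0=0 G1=G2=0 G2=0(const) -> 000
Step 4: G0=G0&G2=0&0=0 G1=G2=0 G2=0(const) -> 000
Step 5: G0=G0&G2=0&0=0 G1=G2=0 G2=0(const) -> 000
Step 6: G0=G0&G2=0&0=0 G1=G2=0 G2=0(const) -> 000

000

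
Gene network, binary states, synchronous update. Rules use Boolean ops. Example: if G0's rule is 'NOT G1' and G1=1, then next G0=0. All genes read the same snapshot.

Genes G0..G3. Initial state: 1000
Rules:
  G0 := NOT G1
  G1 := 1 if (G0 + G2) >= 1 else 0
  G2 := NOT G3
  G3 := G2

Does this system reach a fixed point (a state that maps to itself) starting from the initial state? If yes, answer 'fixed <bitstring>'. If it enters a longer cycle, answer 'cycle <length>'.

Step 0: 1000
Step 1: G0=NOT G1=NOT 0=1 G1=(1+0>=1)=1 G2=NOT G3=NOT 0=1 G3=G2=0 -> 1110
Step 2: G0=NOT G1=NOT 1=0 G1=(1+1>=1)=1 G2=NOT G3=NOT 0=1 G3=G2=1 -> 0111
Step 3: G0=NOT G1=NOT 1=0 G1=(0+1>=1)=1 G2=NOT G3=NOT 1=0 G3=G2=1 -> 0101
Step 4: G0=NOT G1=NOT 1=0 G1=(0+0>=1)=0 G2=NOT G3=NOT 1=0 G3=G2=0 -> 0000
Step 5: G0=NOT G1=NOT 0=1 G1=(0+0>=1)=0 G2=NOT G3=NOT 0=1 G3=G2=0 -> 1010
Step 6: G0=NOT G1=NOT 0=1 G1=(1+1>=1)=1 G2=NOT G3=NOT 0=1 G3=G2=1 -> 1111
Step 7: G0=NOT G1=NOT 1=0 G1=(1+1>=1)=1 G2=NOT G3=NOT 1=0 G3=G2=1 -> 0101
Cycle of length 4 starting at step 3 -> no fixed point

Answer: cycle 4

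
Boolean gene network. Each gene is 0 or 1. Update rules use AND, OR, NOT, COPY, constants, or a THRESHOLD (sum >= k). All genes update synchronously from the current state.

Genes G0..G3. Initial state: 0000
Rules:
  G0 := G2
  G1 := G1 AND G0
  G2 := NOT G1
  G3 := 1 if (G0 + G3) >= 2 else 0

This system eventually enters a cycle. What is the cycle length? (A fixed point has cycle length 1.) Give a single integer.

Answer: 1

Derivation:
Step 0: 0000
Step 1: G0=G2=0 G1=G1&G0=0&0=0 G2=NOT G1=NOT 0=1 G3=(0+0>=2)=0 -> 0010
Step 2: G0=G2=1 G1=G1&G0=0&0=0 G2=NOT G1=NOT 0=1 G3=(0+0>=2)=0 -> 1010
Step 3: G0=G2=1 G1=G1&G0=0&1=0 G2=NOT G1=NOT 0=1 G3=(1+0>=2)=0 -> 1010
State from step 3 equals state from step 2 -> cycle length 1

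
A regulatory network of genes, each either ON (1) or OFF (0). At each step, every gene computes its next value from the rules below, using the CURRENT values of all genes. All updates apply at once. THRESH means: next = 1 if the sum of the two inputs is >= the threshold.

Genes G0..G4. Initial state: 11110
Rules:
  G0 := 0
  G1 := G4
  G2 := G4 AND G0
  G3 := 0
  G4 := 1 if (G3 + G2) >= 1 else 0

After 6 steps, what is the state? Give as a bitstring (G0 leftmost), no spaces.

Step 1: G0=0(const) G1=G4=0 G2=G4&G0=0&1=0 G3=0(const) G4=(1+1>=1)=1 -> 00001
Step 2: G0=0(const) G1=G4=1 G2=G4&G0=1&0=0 G3=0(const) G4=(0+0>=1)=0 -> 01000
Step 3: G0=0(const) G1=G4=0 G2=G4&G0=0&0=0 G3=0(const) G4=(0+0>=1)=0 -> 00000
Step 4: G0=0(const) G1=G4=0 G2=G4&G0=0&0=0 G3=0(const) G4=(0+0>=1)=0 -> 00000
Step 5: G0=0(const) G1=G4=0 G2=G4&G0=0&0=0 G3=0(const) G4=(0+0>=1)=0 -> 00000
Step 6: G0=0(const) G1=G4=0 G2=G4&G0=0&0=0 G3=0(const) G4=(0+0>=1)=0 -> 00000

00000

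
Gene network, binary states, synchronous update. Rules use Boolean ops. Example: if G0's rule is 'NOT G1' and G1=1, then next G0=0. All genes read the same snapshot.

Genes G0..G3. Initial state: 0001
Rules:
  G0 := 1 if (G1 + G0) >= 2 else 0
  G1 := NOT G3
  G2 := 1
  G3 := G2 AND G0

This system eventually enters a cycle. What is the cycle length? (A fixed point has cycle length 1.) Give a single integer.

Step 0: 0001
Step 1: G0=(0+0>=2)=0 G1=NOT G3=NOT 1=0 G2=1(const) G3=G2&G0=0&0=0 -> 0010
Step 2: G0=(0+0>=2)=0 G1=NOT G3=NOT 0=1 G2=1(const) G3=G2&G0=1&0=0 -> 0110
Step 3: G0=(1+0>=2)=0 G1=NOT G3=NOT 0=1 G2=1(const) G3=G2&G0=1&0=0 -> 0110
State from step 3 equals state from step 2 -> cycle length 1

Answer: 1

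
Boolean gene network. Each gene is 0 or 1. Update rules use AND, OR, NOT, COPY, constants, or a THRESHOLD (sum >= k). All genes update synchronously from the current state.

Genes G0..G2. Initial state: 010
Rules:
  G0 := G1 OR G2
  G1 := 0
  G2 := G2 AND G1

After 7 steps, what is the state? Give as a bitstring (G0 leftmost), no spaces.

Step 1: G0=G1|G2=1|0=1 G1=0(const) G2=G2&G1=0&1=0 -> 100
Step 2: G0=G1|G2=0|0=0 G1=0(const) G2=G2&G1=0&0=0 -> 000
Step 3: G0=G1|G2=0|0=0 G1=0(const) G2=G2&G1=0&0=0 -> 000
Step 4: G0=G1|G2=0|0=0 G1=0(const) G2=G2&G1=0&0=0 -> 000
Step 5: G0=G1|G2=0|0=0 G1=0(const) G2=G2&G1=0&0=0 -> 000
Step 6: G0=G1|G2=0|0=0 G1=0(const) G2=G2&G1=0&0=0 -> 000
Step 7: G0=G1|G2=0|0=0 G1=0(const) G2=G2&G1=0&0=0 -> 000

000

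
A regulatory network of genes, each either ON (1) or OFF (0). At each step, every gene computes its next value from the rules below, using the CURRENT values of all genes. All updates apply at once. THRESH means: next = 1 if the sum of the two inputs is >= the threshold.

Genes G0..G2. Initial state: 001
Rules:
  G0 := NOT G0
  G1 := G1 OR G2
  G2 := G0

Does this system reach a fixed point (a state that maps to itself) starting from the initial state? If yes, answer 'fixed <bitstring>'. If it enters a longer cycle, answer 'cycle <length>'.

Answer: cycle 2

Derivation:
Step 0: 001
Step 1: G0=NOT G0=NOT 0=1 G1=G1|G2=0|1=1 G2=G0=0 -> 110
Step 2: G0=NOT G0=NOT 1=0 G1=G1|G2=1|0=1 G2=G0=1 -> 011
Step 3: G0=NOT G0=NOT 0=1 G1=G1|G2=1|1=1 G2=G0=0 -> 110
Cycle of length 2 starting at step 1 -> no fixed point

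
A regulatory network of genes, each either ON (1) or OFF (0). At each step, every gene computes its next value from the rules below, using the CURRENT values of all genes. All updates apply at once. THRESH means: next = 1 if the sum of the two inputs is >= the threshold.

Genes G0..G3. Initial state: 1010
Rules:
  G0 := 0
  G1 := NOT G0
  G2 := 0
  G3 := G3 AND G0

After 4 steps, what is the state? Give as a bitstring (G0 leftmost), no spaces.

Step 1: G0=0(const) G1=NOT G0=NOT 1=0 G2=0(const) G3=G3&G0=0&1=0 -> 0000
Step 2: G0=0(const) G1=NOT G0=NOT 0=1 G2=0(const) G3=G3&G0=0&0=0 -> 0100
Step 3: G0=0(const) G1=NOT G0=NOT 0=1 G2=0(const) G3=G3&G0=0&0=0 -> 0100
Step 4: G0=0(const) G1=NOT G0=NOT 0=1 G2=0(const) G3=G3&G0=0&0=0 -> 0100

0100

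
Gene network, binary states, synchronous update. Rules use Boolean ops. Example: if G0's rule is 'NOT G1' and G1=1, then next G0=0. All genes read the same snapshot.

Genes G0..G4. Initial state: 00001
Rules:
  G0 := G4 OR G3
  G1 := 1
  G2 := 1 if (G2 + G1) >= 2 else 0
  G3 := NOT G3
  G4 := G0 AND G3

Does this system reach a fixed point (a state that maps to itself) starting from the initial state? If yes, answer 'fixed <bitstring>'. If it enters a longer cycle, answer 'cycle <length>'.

Step 0: 00001
Step 1: G0=G4|G3=1|0=1 G1=1(const) G2=(0+0>=2)=0 G3=NOT G3=NOT 0=1 G4=G0&G3=0&0=0 -> 11010
Step 2: G0=G4|G3=0|1=1 G1=1(const) G2=(0+1>=2)=0 G3=NOT G3=NOT 1=0 G4=G0&G3=1&1=1 -> 11001
Step 3: G0=G4|G3=1|0=1 G1=1(const) G2=(0+1>=2)=0 G3=NOT G3=NOT 0=1 G4=G0&G3=1&0=0 -> 11010
Cycle of length 2 starting at step 1 -> no fixed point

Answer: cycle 2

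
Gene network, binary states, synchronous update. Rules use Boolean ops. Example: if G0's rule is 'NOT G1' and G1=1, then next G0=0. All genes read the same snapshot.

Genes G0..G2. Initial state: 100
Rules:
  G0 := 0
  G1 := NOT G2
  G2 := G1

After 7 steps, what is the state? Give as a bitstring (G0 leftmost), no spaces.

Step 1: G0=0(const) G1=NOT G2=NOT 0=1 G2=G1=0 -> 010
Step 2: G0=0(const) G1=NOT G2=NOT 0=1 G2=G1=1 -> 011
Step 3: G0=0(const) G1=NOT G2=NOT 1=0 G2=G1=1 -> 001
Step 4: G0=0(const) G1=NOT G2=NOT 1=0 G2=G1=0 -> 000
Step 5: G0=0(const) G1=NOT G2=NOT 0=1 G2=G1=0 -> 010
Step 6: G0=0(const) G1=NOT G2=NOT 0=1 G2=G1=1 -> 011
Step 7: G0=0(const) G1=NOT G2=NOT 1=0 G2=G1=1 -> 001

001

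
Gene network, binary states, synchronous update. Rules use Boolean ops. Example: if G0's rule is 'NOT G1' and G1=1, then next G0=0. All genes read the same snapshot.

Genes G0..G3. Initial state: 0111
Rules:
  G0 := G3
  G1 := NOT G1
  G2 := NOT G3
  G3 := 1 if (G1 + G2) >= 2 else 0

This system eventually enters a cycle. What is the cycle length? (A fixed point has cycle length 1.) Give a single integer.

Step 0: 0111
Step 1: G0=G3=1 G1=NOT G1=NOT 1=0 G2=NOT G3=NOT 1=0 G3=(1+1>=2)=1 -> 1001
Step 2: G0=G3=1 G1=NOT G1=NOT 0=1 G2=NOT G3=NOT 1=0 G3=(0+0>=2)=0 -> 1100
Step 3: G0=G3=0 G1=NOT G1=NOT 1=0 G2=NOT G3=NOT 0=1 G3=(1+0>=2)=0 -> 0010
Step 4: G0=G3=0 G1=NOT G1=NOT 0=1 G2=NOT G3=NOT 0=1 G3=(0+1>=2)=0 -> 0110
Step 5: G0=G3=0 G1=NOT G1=NOT 1=0 G2=NOT G3=NOT 0=1 G3=(1+1>=2)=1 -> 0011
Step 6: G0=G3=1 G1=NOT G1=NOT 0=1 G2=NOT G3=NOT 1=0 G3=(0+1>=2)=0 -> 1100
State from step 6 equals state from step 2 -> cycle length 4

Answer: 4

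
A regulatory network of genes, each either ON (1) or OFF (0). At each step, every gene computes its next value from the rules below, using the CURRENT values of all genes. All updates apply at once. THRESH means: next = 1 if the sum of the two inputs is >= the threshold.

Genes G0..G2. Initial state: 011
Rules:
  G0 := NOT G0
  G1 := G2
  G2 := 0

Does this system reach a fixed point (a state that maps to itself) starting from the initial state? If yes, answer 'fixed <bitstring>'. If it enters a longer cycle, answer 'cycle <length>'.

Answer: cycle 2

Derivation:
Step 0: 011
Step 1: G0=NOT G0=NOT 0=1 G1=G2=1 G2=0(const) -> 110
Step 2: G0=NOT G0=NOT 1=0 G1=G2=0 G2=0(const) -> 000
Step 3: G0=NOT G0=NOT 0=1 G1=G2=0 G2=0(const) -> 100
Step 4: G0=NOT G0=NOT 1=0 G1=G2=0 G2=0(const) -> 000
Cycle of length 2 starting at step 2 -> no fixed point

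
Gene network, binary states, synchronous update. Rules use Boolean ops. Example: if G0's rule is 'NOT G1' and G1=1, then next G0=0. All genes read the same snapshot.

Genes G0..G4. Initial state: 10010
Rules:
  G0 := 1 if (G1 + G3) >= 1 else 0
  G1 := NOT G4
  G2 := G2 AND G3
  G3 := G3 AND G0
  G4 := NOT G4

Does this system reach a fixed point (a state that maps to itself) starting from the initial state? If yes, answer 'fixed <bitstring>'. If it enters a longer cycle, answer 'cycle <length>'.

Step 0: 10010
Step 1: G0=(0+1>=1)=1 G1=NOT G4=NOT 0=1 G2=G2&G3=0&1=0 G3=G3&G0=1&1=1 G4=NOT G4=NOT 0=1 -> 11011
Step 2: G0=(1+1>=1)=1 G1=NOT G4=NOT 1=0 G2=G2&G3=0&1=0 G3=G3&G0=1&1=1 G4=NOT G4=NOT 1=0 -> 10010
Cycle of length 2 starting at step 0 -> no fixed point

Answer: cycle 2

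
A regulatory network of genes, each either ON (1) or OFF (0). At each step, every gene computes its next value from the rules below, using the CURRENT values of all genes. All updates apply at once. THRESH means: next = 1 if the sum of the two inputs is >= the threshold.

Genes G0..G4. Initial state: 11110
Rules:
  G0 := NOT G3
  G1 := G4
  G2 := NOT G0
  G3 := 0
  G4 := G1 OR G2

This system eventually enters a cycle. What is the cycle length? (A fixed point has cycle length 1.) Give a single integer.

Step 0: 11110
Step 1: G0=NOT G3=NOT 1=0 G1=G4=0 G2=NOT G0=NOT 1=0 G3=0(const) G4=G1|G2=1|1=1 -> 00001
Step 2: G0=NOT G3=NOT 0=1 G1=G4=1 G2=NOT G0=NOT 0=1 G3=0(const) G4=G1|G2=0|0=0 -> 11100
Step 3: G0=NOT G3=NOT 0=1 G1=G4=0 G2=NOT G0=NOT 1=0 G3=0(const) G4=G1|G2=1|1=1 -> 10001
Step 4: G0=NOT G3=NOT 0=1 G1=G4=1 G2=NOT G0=NOT 1=0 G3=0(const) G4=G1|G2=0|0=0 -> 11000
Step 5: G0=NOT G3=NOT 0=1 G1=G4=0 G2=NOT G0=NOT 1=0 G3=0(const) G4=G1|G2=1|0=1 -> 10001
State from step 5 equals state from step 3 -> cycle length 2

Answer: 2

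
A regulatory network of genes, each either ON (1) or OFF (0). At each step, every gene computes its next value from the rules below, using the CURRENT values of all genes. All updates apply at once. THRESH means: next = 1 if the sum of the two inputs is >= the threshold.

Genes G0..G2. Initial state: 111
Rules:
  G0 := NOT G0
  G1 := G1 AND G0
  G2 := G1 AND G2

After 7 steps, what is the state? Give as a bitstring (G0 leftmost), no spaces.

Step 1: G0=NOT G0=NOT 1=0 G1=G1&G0=1&1=1 G2=G1&G2=1&1=1 -> 011
Step 2: G0=NOT G0=NOT 0=1 G1=G1&G0=1&0=0 G2=G1&G2=1&1=1 -> 101
Step 3: G0=NOT G0=NOT 1=0 G1=G1&G0=0&1=0 G2=G1&G2=0&1=0 -> 000
Step 4: G0=NOT G0=NOT 0=1 G1=G1&G0=0&0=0 G2=G1&G2=0&0=0 -> 100
Step 5: G0=NOT G0=NOT 1=0 G1=G1&G0=0&1=0 G2=G1&G2=0&0=0 -> 000
Step 6: G0=NOT G0=NOT 0=1 G1=G1&G0=0&0=0 G2=G1&G2=0&0=0 -> 100
Step 7: G0=NOT G0=NOT 1=0 G1=G1&G0=0&1=0 G2=G1&G2=0&0=0 -> 000

000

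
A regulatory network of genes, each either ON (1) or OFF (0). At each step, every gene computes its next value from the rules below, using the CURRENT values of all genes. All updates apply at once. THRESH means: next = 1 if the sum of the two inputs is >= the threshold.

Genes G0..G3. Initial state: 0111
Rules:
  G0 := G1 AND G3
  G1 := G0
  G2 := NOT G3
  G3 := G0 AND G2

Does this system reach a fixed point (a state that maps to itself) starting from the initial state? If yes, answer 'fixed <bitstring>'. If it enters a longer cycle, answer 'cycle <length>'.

Step 0: 0111
Step 1: G0=G1&G3=1&1=1 G1=G0=0 G2=NOT G3=NOT 1=0 G3=G0&G2=0&1=0 -> 1000
Step 2: G0=G1&G3=0&0=0 G1=G0=1 G2=NOT G3=NOT 0=1 G3=G0&G2=1&0=0 -> 0110
Step 3: G0=G1&G3=1&0=0 G1=G0=0 G2=NOT G3=NOT 0=1 G3=G0&G2=0&1=0 -> 0010
Step 4: G0=G1&G3=0&0=0 G1=G0=0 G2=NOT G3=NOT 0=1 G3=G0&G2=0&1=0 -> 0010
Fixed point reached at step 3: 0010

Answer: fixed 0010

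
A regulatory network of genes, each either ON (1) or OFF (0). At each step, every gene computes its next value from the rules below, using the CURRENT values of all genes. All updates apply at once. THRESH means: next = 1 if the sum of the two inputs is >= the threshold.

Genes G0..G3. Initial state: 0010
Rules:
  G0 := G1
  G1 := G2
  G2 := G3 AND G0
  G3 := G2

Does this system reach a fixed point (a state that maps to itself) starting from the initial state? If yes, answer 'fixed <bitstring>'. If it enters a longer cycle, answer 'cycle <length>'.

Step 0: 0010
Step 1: G0=G1=0 G1=G2=1 G2=G3&G0=0&0=0 G3=G2=1 -> 0101
Step 2: G0=G1=1 G1=G2=0 G2=G3&G0=1&0=0 G3=G2=0 -> 1000
Step 3: G0=G1=0 G1=G2=0 G2=G3&G0=0&1=0 G3=G2=0 -> 0000
Step 4: G0=G1=0 G1=G2=0 G2=G3&G0=0&0=0 G3=G2=0 -> 0000
Fixed point reached at step 3: 0000

Answer: fixed 0000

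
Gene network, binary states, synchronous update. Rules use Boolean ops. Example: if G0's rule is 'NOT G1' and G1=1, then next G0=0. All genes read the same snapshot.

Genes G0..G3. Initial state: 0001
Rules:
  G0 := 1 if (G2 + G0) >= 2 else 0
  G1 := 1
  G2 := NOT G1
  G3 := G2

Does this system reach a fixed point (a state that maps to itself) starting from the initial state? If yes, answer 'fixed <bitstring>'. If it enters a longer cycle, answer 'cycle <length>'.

Step 0: 0001
Step 1: G0=(0+0>=2)=0 G1=1(const) G2=NOT G1=NOT 0=1 G3=G2=0 -> 0110
Step 2: G0=(1+0>=2)=0 G1=1(const) G2=NOT G1=NOT 1=0 G3=G2=1 -> 0101
Step 3: G0=(0+0>=2)=0 G1=1(const) G2=NOT G1=NOT 1=0 G3=G2=0 -> 0100
Step 4: G0=(0+0>=2)=0 G1=1(const) G2=NOT G1=NOT 1=0 G3=G2=0 -> 0100
Fixed point reached at step 3: 0100

Answer: fixed 0100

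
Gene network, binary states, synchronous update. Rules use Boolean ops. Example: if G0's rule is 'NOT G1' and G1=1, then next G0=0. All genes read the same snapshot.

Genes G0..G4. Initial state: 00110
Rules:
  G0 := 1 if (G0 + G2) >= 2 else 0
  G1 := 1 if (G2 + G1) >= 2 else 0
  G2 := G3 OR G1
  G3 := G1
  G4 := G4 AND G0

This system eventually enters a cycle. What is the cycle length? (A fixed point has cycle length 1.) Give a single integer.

Step 0: 00110
Step 1: G0=(0+1>=2)=0 G1=(1+0>=2)=0 G2=G3|G1=1|0=1 G3=G1=0 G4=G4&G0=0&0=0 -> 00100
Step 2: G0=(0+1>=2)=0 G1=(1+0>=2)=0 G2=G3|G1=0|0=0 G3=G1=0 G4=G4&G0=0&0=0 -> 00000
Step 3: G0=(0+0>=2)=0 G1=(0+0>=2)=0 G2=G3|G1=0|0=0 G3=G1=0 G4=G4&G0=0&0=0 -> 00000
State from step 3 equals state from step 2 -> cycle length 1

Answer: 1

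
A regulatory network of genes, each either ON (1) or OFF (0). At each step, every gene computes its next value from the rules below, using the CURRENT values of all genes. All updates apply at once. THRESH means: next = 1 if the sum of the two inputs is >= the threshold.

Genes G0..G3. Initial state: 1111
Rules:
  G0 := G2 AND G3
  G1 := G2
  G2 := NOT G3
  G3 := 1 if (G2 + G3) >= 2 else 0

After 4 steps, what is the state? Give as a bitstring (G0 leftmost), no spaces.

Step 1: G0=G2&G3=1&1=1 G1=G2=1 G2=NOT G3=NOT 1=0 G3=(1+1>=2)=1 -> 1101
Step 2: G0=G2&G3=0&1=0 G1=G2=0 G2=NOT G3=NOT 1=0 G3=(0+1>=2)=0 -> 0000
Step 3: G0=G2&G3=0&0=0 G1=G2=0 G2=NOT G3=NOT 0=1 G3=(0+0>=2)=0 -> 0010
Step 4: G0=G2&G3=1&0=0 G1=G2=1 G2=NOT G3=NOT 0=1 G3=(1+0>=2)=0 -> 0110

0110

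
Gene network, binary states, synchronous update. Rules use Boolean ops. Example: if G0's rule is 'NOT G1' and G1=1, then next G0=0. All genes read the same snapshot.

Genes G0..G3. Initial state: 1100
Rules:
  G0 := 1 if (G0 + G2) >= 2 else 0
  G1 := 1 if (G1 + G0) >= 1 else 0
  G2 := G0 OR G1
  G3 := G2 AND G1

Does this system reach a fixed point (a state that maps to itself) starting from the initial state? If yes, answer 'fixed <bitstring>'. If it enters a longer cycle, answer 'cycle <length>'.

Answer: fixed 0111

Derivation:
Step 0: 1100
Step 1: G0=(1+0>=2)=0 G1=(1+1>=1)=1 G2=G0|G1=1|1=1 G3=G2&G1=0&1=0 -> 0110
Step 2: G0=(0+1>=2)=0 G1=(1+0>=1)=1 G2=G0|G1=0|1=1 G3=G2&G1=1&1=1 -> 0111
Step 3: G0=(0+1>=2)=0 G1=(1+0>=1)=1 G2=G0|G1=0|1=1 G3=G2&G1=1&1=1 -> 0111
Fixed point reached at step 2: 0111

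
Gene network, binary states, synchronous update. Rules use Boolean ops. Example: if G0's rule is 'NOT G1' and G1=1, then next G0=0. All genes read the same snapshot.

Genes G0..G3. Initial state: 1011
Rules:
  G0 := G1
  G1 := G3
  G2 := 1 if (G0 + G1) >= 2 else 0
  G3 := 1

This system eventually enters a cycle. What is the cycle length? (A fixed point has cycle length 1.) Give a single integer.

Step 0: 1011
Step 1: G0=G1=0 G1=G3=1 G2=(1+0>=2)=0 G3=1(const) -> 0101
Step 2: G0=G1=1 G1=G3=1 G2=(0+1>=2)=0 G3=1(const) -> 1101
Step 3: G0=G1=1 G1=G3=1 G2=(1+1>=2)=1 G3=1(const) -> 1111
Step 4: G0=G1=1 G1=G3=1 G2=(1+1>=2)=1 G3=1(const) -> 1111
State from step 4 equals state from step 3 -> cycle length 1

Answer: 1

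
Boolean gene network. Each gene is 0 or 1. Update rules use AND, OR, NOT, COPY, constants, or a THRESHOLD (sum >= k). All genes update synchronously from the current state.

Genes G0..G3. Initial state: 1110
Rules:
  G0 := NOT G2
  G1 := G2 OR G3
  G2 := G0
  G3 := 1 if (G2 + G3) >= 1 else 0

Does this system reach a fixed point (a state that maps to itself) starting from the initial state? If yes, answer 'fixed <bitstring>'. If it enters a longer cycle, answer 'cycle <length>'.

Answer: cycle 4

Derivation:
Step 0: 1110
Step 1: G0=NOT G2=NOT 1=0 G1=G2|G3=1|0=1 G2=G0=1 G3=(1+0>=1)=1 -> 0111
Step 2: G0=NOT G2=NOT 1=0 G1=G2|G3=1|1=1 G2=G0=0 G3=(1+1>=1)=1 -> 0101
Step 3: G0=NOT G2=NOT 0=1 G1=G2|G3=0|1=1 G2=G0=0 G3=(0+1>=1)=1 -> 1101
Step 4: G0=NOT G2=NOT 0=1 G1=G2|G3=0|1=1 G2=G0=1 G3=(0+1>=1)=1 -> 1111
Step 5: G0=NOT G2=NOT 1=0 G1=G2|G3=1|1=1 G2=G0=1 G3=(1+1>=1)=1 -> 0111
Cycle of length 4 starting at step 1 -> no fixed point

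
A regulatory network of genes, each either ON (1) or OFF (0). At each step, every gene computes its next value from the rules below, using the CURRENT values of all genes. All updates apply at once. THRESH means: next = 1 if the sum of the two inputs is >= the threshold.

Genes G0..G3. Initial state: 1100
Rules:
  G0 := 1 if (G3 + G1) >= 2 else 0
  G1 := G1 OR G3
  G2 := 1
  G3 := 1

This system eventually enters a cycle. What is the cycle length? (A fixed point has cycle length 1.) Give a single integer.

Answer: 1

Derivation:
Step 0: 1100
Step 1: G0=(0+1>=2)=0 G1=G1|G3=1|0=1 G2=1(const) G3=1(const) -> 0111
Step 2: G0=(1+1>=2)=1 G1=G1|G3=1|1=1 G2=1(const) G3=1(const) -> 1111
Step 3: G0=(1+1>=2)=1 G1=G1|G3=1|1=1 G2=1(const) G3=1(const) -> 1111
State from step 3 equals state from step 2 -> cycle length 1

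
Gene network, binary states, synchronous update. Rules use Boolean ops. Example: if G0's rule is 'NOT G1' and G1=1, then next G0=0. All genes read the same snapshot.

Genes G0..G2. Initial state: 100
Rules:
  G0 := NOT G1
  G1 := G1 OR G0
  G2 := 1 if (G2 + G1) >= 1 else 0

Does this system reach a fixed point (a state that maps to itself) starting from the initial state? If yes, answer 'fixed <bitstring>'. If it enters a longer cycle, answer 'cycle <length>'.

Step 0: 100
Step 1: G0=NOT G1=NOT 0=1 G1=G1|G0=0|1=1 G2=(0+0>=1)=0 -> 110
Step 2: G0=NOT G1=NOT 1=0 G1=G1|G0=1|1=1 G2=(0+1>=1)=1 -> 011
Step 3: G0=NOT G1=NOT 1=0 G1=G1|G0=1|0=1 G2=(1+1>=1)=1 -> 011
Fixed point reached at step 2: 011

Answer: fixed 011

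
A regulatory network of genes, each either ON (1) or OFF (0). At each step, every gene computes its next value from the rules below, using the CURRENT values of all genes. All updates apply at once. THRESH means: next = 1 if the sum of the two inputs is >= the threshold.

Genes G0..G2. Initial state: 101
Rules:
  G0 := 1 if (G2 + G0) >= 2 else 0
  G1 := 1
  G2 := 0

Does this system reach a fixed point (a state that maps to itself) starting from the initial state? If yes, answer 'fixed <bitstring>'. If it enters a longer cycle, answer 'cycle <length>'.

Step 0: 101
Step 1: G0=(1+1>=2)=1 G1=1(const) G2=0(const) -> 110
Step 2: G0=(0+1>=2)=0 G1=1(const) G2=0(const) -> 010
Step 3: G0=(0+0>=2)=0 G1=1(const) G2=0(const) -> 010
Fixed point reached at step 2: 010

Answer: fixed 010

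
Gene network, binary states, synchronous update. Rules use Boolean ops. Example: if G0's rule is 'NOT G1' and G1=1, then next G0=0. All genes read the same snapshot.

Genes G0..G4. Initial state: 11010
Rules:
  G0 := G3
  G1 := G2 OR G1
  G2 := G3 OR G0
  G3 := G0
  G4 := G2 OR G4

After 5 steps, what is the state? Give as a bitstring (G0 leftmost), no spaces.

Step 1: G0=G3=1 G1=G2|G1=0|1=1 G2=G3|G0=1|1=1 G3=G0=1 G4=G2|G4=0|0=0 -> 11110
Step 2: G0=G3=1 G1=G2|G1=1|1=1 G2=G3|G0=1|1=1 G3=G0=1 G4=G2|G4=1|0=1 -> 11111
Step 3: G0=G3=1 G1=G2|G1=1|1=1 G2=G3|G0=1|1=1 G3=G0=1 G4=G2|G4=1|1=1 -> 11111
Step 4: G0=G3=1 G1=G2|G1=1|1=1 G2=G3|G0=1|1=1 G3=G0=1 G4=G2|G4=1|1=1 -> 11111
Step 5: G0=G3=1 G1=G2|G1=1|1=1 G2=G3|G0=1|1=1 G3=G0=1 G4=G2|G4=1|1=1 -> 11111

11111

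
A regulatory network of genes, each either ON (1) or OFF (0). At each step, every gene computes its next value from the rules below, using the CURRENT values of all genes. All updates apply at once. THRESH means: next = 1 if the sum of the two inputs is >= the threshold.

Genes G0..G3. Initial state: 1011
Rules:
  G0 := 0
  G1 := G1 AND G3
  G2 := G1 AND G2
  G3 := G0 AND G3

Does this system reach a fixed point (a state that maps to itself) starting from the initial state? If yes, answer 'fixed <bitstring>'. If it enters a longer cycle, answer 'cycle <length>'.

Answer: fixed 0000

Derivation:
Step 0: 1011
Step 1: G0=0(const) G1=G1&G3=0&1=0 G2=G1&G2=0&1=0 G3=G0&G3=1&1=1 -> 0001
Step 2: G0=0(const) G1=G1&G3=0&1=0 G2=G1&G2=0&0=0 G3=G0&G3=0&1=0 -> 0000
Step 3: G0=0(const) G1=G1&G3=0&0=0 G2=G1&G2=0&0=0 G3=G0&G3=0&0=0 -> 0000
Fixed point reached at step 2: 0000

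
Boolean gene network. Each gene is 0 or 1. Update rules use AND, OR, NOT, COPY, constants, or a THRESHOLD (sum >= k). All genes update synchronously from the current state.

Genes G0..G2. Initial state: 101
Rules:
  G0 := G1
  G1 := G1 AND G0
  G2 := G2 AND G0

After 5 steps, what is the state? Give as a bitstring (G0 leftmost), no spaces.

Step 1: G0=G1=0 G1=G1&G0=0&1=0 G2=G2&G0=1&1=1 -> 001
Step 2: G0=G1=0 G1=G1&G0=0&0=0 G2=G2&G0=1&0=0 -> 000
Step 3: G0=G1=0 G1=G1&G0=0&0=0 G2=G2&G0=0&0=0 -> 000
Step 4: G0=G1=0 G1=G1&G0=0&0=0 G2=G2&G0=0&0=0 -> 000
Step 5: G0=G1=0 G1=G1&G0=0&0=0 G2=G2&G0=0&0=0 -> 000

000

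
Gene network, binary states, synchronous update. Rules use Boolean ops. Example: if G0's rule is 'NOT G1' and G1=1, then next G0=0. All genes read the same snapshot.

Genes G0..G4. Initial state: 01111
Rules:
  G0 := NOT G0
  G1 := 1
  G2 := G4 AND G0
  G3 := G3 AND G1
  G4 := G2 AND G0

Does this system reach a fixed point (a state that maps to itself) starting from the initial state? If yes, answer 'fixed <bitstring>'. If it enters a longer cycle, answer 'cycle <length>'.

Answer: cycle 2

Derivation:
Step 0: 01111
Step 1: G0=NOT G0=NOT 0=1 G1=1(const) G2=G4&G0=1&0=0 G3=G3&G1=1&1=1 G4=G2&G0=1&0=0 -> 11010
Step 2: G0=NOT G0=NOT 1=0 G1=1(const) G2=G4&G0=0&1=0 G3=G3&G1=1&1=1 G4=G2&G0=0&1=0 -> 01010
Step 3: G0=NOT G0=NOT 0=1 G1=1(const) G2=G4&G0=0&0=0 G3=G3&G1=1&1=1 G4=G2&G0=0&0=0 -> 11010
Cycle of length 2 starting at step 1 -> no fixed point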